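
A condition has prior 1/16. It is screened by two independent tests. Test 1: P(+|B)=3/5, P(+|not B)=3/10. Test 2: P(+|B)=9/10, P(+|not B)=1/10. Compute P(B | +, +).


After test 1: P(+) = 3/5*1/16 + 3/10*15/16 = 51/160
P(B|+) = (3/80)/(51/160) = 2/17
After test 2 (use post1 as new prior): P(+) = 9/10*2/17 + 1/10*15/17 = 33/170
P(B|+,+) = (9/85)/(33/170) = 6/11

6/11


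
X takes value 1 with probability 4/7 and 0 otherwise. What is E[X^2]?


For Bernoulli: X in {0,1}
E[X^2] = 0^2*(1-4/7) + 1^2*4/7 = 4/7

4/7


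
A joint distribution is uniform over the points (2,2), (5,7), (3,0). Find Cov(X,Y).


E[X]=10/3, E[Y]=3, E[XY]=13
Cov(X,Y) = E[XY] - E[X]E[Y] = 13 - 10/3*3 = 3

3


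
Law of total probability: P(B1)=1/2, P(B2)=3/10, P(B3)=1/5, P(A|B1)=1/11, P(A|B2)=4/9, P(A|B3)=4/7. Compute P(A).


P(A) = P(A|B1)P(B1) + P(A|B2)P(B2) + P(A|B3)P(B3)
= 1/11*1/2 + 4/9*3/10 + 4/7*1/5
= 1/22 + 2/15 + 4/35 = 677/2310

677/2310


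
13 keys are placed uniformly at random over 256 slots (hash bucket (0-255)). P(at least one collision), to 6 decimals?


P(all different) = prod((256-i)/256 for i=0..12) = 0.733615
P(at least one match) = 1 - 0.733615 = 0.266385

0.266385


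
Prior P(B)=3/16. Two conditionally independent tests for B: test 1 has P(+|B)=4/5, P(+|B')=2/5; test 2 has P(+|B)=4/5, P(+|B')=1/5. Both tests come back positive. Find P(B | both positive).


After test 1: P(+) = 4/5*3/16 + 2/5*13/16 = 19/40
P(B|+) = (3/20)/(19/40) = 6/19
After test 2 (use post1 as new prior): P(+) = 4/5*6/19 + 1/5*13/19 = 37/95
P(B|+,+) = (24/95)/(37/95) = 24/37

24/37


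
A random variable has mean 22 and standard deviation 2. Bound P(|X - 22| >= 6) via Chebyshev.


k = 6/2 = 3
Chebyshev: P(|X-mu| >= k*sigma) <= 1/k^2 = 1/3^2 = 1/9

1/9


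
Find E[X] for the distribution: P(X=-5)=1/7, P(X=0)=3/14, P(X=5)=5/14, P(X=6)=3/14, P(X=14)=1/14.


E[X] = sum(x * P(x))
= -5*1/7 + 0*3/14 + 5*5/14 + 6*3/14 + 14*1/14
= 47/14

47/14


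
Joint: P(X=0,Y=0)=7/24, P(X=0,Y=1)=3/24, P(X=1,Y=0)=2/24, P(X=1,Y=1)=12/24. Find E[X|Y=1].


P(Y=1) = 15/24
E[X|Y=1] = (0*3 + 1*12)/15 = 12/15 = 4/5

4/5


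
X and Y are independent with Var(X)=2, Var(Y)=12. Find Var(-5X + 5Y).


Independence => Cov(X,Y)=0
Var(-5X + 5Y) = (-5)^2*Var(X) + 5^2*Var(Y)
= 25*2 + 25*12 = 350

350


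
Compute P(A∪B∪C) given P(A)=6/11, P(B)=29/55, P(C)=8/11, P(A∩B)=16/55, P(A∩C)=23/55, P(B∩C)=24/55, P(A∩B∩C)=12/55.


P(A∪B∪C) = P(A)+P(B)+P(C) - P(AB)-P(AC)-P(BC) + P(ABC)
= 6/11+29/55+8/11 - 16/55-23/55-24/55 + 12/55
= 48/55

48/55


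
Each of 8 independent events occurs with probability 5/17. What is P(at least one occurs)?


P(at least one) = 1 - P(none)
P(none) = (1 - 5/17)^8 = (12/17)^8 = 429981696/6975757441
P(at least one) = 1 - 429981696/6975757441 = 6545775745/6975757441

6545775745/6975757441


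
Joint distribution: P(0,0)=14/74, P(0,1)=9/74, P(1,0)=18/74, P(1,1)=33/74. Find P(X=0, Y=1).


Read from table: P(X=0, Y=1) = 9/74

9/74


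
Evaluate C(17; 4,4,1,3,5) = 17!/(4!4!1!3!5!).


17! = 355687428096000
Denominator: 4!=24 * 4!=24 * 1!=1 * 3!=6 * 5!=120
Coefficient = 355687428096000 / 414720 = 857656800

857656800


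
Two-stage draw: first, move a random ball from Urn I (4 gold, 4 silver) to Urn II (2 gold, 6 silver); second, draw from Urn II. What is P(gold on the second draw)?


P(transfer gold) = 4/8 = 1/2; P(transfer silver) = 1/2
If gold transferred: Urn II has 3 gold of 9, so P(gold|gold moved) = 1/3
If silver transferred: Urn II has 2 gold of 9, so P(gold|silver moved) = 2/9
By total probability: P(gold) = 1/2*1/3 + 1/2*2/9 = 5/18

5/18


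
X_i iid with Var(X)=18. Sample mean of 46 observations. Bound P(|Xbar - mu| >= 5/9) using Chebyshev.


Var(Xbar) = Var(X)/n = 18/46
Chebyshev: P(|Xbar-mu| >= 5/9) <= Var(Xbar)/(5/9)^2 = (9/23)/(25/81) = 729/575
Bound exceeds 1, so trivial bound: 1

1


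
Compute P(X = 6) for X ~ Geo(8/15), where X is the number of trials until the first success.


P(X=6) = (1-p)^5 * p = (7/15)^5 * 8/15
= 16807/759375 * 8/15 = 134456/11390625

134456/11390625


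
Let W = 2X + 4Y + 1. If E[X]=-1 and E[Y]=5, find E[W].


E[2X + 4Y + 1] = 2*E[X] + 4*E[Y] + 1
= (2)*(-1) + (4)*(5) + (1)
= -2 + 20 + 1 = 19

19


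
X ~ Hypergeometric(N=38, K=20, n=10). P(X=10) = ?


P(X=10) = C(20,10)*C(18,0) / C(38,10)
= 184756*1 / 472733756
= 184756/472733756 = 13/33263

13/33263


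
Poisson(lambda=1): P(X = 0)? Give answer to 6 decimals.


P(X=0) = e^(-1) * 1^0 / 0!
≈ 0.3678794412 * 1 / 1
≈ 0.367879

0.367879


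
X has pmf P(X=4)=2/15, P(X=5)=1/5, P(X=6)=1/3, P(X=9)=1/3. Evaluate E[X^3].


E[X^3] = sum(x^3 * P(x))
= 64*2/15 + 125*1/5 + 216*1/3 + 729*1/3
= 5228/15

5228/15


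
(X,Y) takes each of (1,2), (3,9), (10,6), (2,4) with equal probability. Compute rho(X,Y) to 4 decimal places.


Cov(X,Y) = 3.2500, Var(X) = 12.5000, Var(Y) = 6.6875
rho = Cov/(sqrt(VarX)*sqrt(VarY)) = 0.3555

0.3555


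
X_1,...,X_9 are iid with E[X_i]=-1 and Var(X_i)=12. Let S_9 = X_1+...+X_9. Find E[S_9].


E[S_n] = n*E[X_1] = 9*-1 = -9

-9


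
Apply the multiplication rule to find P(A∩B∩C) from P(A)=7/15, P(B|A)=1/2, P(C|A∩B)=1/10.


P(A∩B∩C) = P(A) * P(B|A) * P(C|A∩B)
= 7/15 * 1/2 * 1/10
= 7/30 * 1/10 = 7/300

7/300


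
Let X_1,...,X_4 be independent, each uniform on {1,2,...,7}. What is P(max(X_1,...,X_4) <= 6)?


P(max <= 6) = P(all X_i <= 6) = (P(X_1 <= 6))^4
= (6/7)^4 = 1296/2401

1296/2401


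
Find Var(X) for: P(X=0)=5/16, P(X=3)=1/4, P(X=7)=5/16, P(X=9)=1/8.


E[X] = 65/16, E[X^2] = 443/16
Var(X) = E[X^2] - (E[X])^2 = 443/16 - (65/16)^2 = 2863/256

2863/256


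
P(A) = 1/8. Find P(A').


P(A') = 1 - P(A) = 1 - 1/8 = 7/8

7/8


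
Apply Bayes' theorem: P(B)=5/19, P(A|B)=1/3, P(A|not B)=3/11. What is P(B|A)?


P(A) = P(A|B)P(B) + P(A|B')P(B') = 1/3*5/19 + 3/11*14/19 = 181/627
P(B|A) = P(A|B)P(B)/P(A) = (5/57)/(181/627) = 55/181

55/181


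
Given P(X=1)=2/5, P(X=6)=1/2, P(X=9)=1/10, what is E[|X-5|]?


E[|X-5|] = sum(g(x)*P(x))
= 4*2/5 + 1*1/2 + 4*1/10
= 5/2

5/2


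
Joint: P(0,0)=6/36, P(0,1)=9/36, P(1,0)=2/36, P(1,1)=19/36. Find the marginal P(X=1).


P(X=1) = P(1,0)+P(1,1) = 2/36 + 19/36 = 21/36 = 7/12

7/12


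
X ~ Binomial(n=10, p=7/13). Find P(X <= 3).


P(X<=3) = P(X=0) + P(X=1) + P(X=2) + P(X=3)
= 60466176/137858491849 + 705438720/137858491849 + 3703553280/137858491849 + 11522165760/137858491849
= 15991623936/137858491849

15991623936/137858491849


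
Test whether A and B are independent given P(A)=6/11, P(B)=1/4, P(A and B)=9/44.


P(A)*P(B) = 6/11*1/4 = 3/22
P(A∩B) = 9/44 != 3/22, so not independent

No, A and B are not independent


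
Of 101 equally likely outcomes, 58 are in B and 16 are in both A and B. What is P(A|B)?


P(A|B) = P(A∩B)/P(B) = (16/101)/(58/101) = 16/58 = 8/29

8/29


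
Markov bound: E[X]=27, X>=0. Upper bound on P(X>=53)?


Markov: P(X >= a) <= E[X]/a
P(X >= 53) <= 27/53

27/53


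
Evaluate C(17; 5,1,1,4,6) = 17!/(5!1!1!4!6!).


17! = 355687428096000
Denominator: 5!=120 * 1!=1 * 1!=1 * 4!=24 * 6!=720
Coefficient = 355687428096000 / 2073600 = 171531360

171531360


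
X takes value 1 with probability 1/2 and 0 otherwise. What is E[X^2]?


For Bernoulli: X in {0,1}
E[X^2] = 0^2*(1-1/2) + 1^2*1/2 = 1/2

1/2


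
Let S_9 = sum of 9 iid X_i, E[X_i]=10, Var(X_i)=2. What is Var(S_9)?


By independence, Var(S_n) = n*Var(X_1) = 9*2 = 18

18


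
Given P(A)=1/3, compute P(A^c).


P(A') = 1 - P(A) = 1 - 1/3 = 2/3

2/3


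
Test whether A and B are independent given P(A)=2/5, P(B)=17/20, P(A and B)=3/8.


P(A)*P(B) = 2/5*17/20 = 17/50
P(A∩B) = 3/8 != 17/50, so not independent

No, A and B are not independent


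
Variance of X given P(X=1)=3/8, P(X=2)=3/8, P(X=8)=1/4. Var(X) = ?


E[X] = 25/8, E[X^2] = 143/8
Var(X) = E[X^2] - (E[X])^2 = 143/8 - (25/8)^2 = 519/64

519/64


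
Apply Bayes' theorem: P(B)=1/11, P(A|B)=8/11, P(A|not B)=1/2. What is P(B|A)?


P(A) = P(A|B)P(B) + P(A|B')P(B') = 8/11*1/11 + 1/2*10/11 = 63/121
P(B|A) = P(A|B)P(B)/P(A) = (8/121)/(63/121) = 8/63

8/63


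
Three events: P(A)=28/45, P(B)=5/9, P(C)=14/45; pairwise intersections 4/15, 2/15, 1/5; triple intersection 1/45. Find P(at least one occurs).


P(A∪B∪C) = P(A)+P(B)+P(C) - P(AB)-P(AC)-P(BC) + P(ABC)
= 28/45+5/9+14/45 - 4/15-2/15-1/5 + 1/45
= 41/45

41/45


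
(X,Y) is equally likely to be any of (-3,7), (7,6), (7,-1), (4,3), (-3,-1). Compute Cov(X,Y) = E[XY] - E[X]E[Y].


E[X]=12/5, E[Y]=14/5, E[XY]=29/5
Cov(X,Y) = E[XY] - E[X]E[Y] = 29/5 - 12/5*14/5 = -23/25

-23/25


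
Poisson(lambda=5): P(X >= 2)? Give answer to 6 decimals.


P(X>=2) = 1 - P(X<=1) = 1 - (e^(-5)*5^0/0! + e^(-5)*5^1/1!)
≈ 1 - (0.0067379470 + 0.0336897350)
= 1 - 0.0404276820 = 0.9595723180
≈ 0.959572

0.959572


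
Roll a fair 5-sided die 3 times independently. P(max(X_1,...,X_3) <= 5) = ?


P(max <= 5) = P(all X_i <= 5) = (P(X_1 <= 5))^3
= (5/5)^3 = 1^3 = 1

1


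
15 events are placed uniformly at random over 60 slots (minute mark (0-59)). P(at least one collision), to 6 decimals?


P(all different) = prod((60-i)/60 for i=0..14) = 0.147943
P(at least one match) = 1 - 0.147943 = 0.852057

0.852057


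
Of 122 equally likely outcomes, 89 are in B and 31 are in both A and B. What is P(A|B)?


P(A|B) = P(A∩B)/P(B) = (31/122)/(89/122) = 31/89

31/89


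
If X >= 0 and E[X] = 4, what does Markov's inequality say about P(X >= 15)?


Markov: P(X >= a) <= E[X]/a
P(X >= 15) <= 4/15

4/15


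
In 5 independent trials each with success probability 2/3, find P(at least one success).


P(at least one) = 1 - P(none)
P(none) = (1 - 2/3)^5 = (1/3)^5 = 1/243
P(at least one) = 1 - 1/243 = 242/243

242/243


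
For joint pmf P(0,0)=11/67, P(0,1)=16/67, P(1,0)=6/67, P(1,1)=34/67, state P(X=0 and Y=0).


Read from table: P(X=0, Y=0) = 11/67

11/67


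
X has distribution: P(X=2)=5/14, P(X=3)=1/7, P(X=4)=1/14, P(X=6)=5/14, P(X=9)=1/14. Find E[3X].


E[3X] = sum(g(x)*P(x))
= 6*5/14 + 9*1/7 + 12*1/14 + 18*5/14 + 27*1/14
= 177/14

177/14


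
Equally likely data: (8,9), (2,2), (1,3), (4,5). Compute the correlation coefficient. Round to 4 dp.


Cov(X,Y) = 6.9375, Var(X) = 7.1875, Var(Y) = 7.1875
rho = Cov/(sqrt(VarX)*sqrt(VarY)) = 0.9652

0.9652


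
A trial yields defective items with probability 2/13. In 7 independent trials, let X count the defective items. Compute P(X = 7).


P(X=7) = C(7,7) * p^7 * (1-p)^0
= 1 * 128/62748517 * 1
= 128/62748517

128/62748517


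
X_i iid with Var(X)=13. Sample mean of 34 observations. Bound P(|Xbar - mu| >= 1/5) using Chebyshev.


Var(Xbar) = Var(X)/n = 13/34
Chebyshev: P(|Xbar-mu| >= 1/5) <= Var(Xbar)/(1/5)^2 = (13/34)/(1/25) = 325/34
Bound exceeds 1, so trivial bound: 1

1


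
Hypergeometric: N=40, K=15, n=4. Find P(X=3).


P(X=3) = C(15,3)*C(25,1) / C(40,4)
= 455*25 / 91390
= 11375/91390 = 175/1406

175/1406


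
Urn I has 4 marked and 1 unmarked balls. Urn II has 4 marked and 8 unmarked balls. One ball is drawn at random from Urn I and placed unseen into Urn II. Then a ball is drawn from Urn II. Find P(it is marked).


P(transfer marked) = 4/5; P(transfer unmarked) = 1/5
If marked transferred: Urn II has 5 marked of 13, so P(marked|marked moved) = 5/13
If unmarked transferred: Urn II has 4 marked of 13, so P(marked|unmarked moved) = 4/13
By total probability: P(marked) = 4/5*5/13 + 1/5*4/13 = 24/65

24/65


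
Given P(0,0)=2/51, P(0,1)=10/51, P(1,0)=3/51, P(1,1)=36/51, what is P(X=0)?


P(X=0) = P(0,0)+P(0,1) = 2/51 + 10/51 = 12/51 = 4/17

4/17


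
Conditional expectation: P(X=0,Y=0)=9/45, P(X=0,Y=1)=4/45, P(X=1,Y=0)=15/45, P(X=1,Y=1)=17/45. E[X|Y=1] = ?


P(Y=1) = 21/45
E[X|Y=1] = (0*4 + 1*17)/21 = 17/21

17/21


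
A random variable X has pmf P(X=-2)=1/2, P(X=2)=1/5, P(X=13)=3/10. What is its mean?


E[X] = sum(x * P(x))
= -2*1/2 + 2*1/5 + 13*3/10
= 33/10

33/10


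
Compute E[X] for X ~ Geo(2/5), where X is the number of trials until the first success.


For geometric (trials until first success), E[X] = 1/p = 1/(2/5) = 5/2

5/2


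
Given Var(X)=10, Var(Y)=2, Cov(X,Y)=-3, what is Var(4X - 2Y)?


Var(4X - 2Y) = 4^2*Var(X) + (-2)^2*Var(Y) + 2*4*(-2)*Cov(X,Y)
= 16*10 + 4*2 - 16*(-3)
= 160 + 8 + 48 = 216

216


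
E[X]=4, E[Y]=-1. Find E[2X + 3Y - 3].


E[2X + 3Y - 3] = 2*E[X] + 3*E[Y] - 3
= (2)*(4) + (3)*(-1) + (-3)
= 8 - 3 - 3 = 2

2


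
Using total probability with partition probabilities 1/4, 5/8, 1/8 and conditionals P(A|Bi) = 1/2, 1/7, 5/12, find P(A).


P(A) = P(A|B1)P(B1) + P(A|B2)P(B2) + P(A|B3)P(B3)
= 1/2*1/4 + 1/7*5/8 + 5/12*1/8
= 1/8 + 5/56 + 5/96 = 179/672

179/672


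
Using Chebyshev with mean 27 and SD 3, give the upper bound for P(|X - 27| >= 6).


k = 6/3 = 2
Chebyshev: P(|X-mu| >= k*sigma) <= 1/k^2 = 1/2^2 = 1/4

1/4


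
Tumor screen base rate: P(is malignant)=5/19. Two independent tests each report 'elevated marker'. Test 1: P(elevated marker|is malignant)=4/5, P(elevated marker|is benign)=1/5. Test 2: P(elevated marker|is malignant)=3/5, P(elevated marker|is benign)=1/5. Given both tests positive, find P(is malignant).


After test 1: P(+) = 4/5*5/19 + 1/5*14/19 = 34/95
P(B|+) = (4/19)/(34/95) = 10/17
After test 2 (use post1 as new prior): P(+) = 3/5*10/17 + 1/5*7/17 = 37/85
P(B|+,+) = (6/17)/(37/85) = 30/37

30/37


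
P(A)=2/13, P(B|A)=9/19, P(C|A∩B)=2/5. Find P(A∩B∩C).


P(A∩B∩C) = P(A) * P(B|A) * P(C|A∩B)
= 2/13 * 9/19 * 2/5
= 18/247 * 2/5 = 36/1235

36/1235


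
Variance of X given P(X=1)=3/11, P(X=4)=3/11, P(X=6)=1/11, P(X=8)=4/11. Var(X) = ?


E[X] = 53/11, E[X^2] = 343/11
Var(X) = E[X^2] - (E[X])^2 = 343/11 - (53/11)^2 = 964/121

964/121


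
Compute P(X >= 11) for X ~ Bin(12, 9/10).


P(X>=11) = P(X=11) + P(X=12)
= 94143178827/250000000000 + 282429536481/1000000000000
= 659002251789/1000000000000

659002251789/1000000000000


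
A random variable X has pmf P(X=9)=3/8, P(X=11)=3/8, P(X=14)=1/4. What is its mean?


E[X] = sum(x * P(x))
= 9*3/8 + 11*3/8 + 14*1/4
= 11

11


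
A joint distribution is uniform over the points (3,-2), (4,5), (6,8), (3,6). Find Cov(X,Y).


E[X]=4, E[Y]=17/4, E[XY]=20
Cov(X,Y) = E[XY] - E[X]E[Y] = 20 - 4*17/4 = 3

3


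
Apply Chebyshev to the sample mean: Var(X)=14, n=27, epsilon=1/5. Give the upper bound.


Var(Xbar) = Var(X)/n = 14/27
Chebyshev: P(|Xbar-mu| >= 1/5) <= Var(Xbar)/(1/5)^2 = (14/27)/(1/25) = 350/27
Bound exceeds 1, so trivial bound: 1

1


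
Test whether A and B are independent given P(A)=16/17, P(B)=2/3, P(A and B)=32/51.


P(A)*P(B) = 16/17*2/3 = 32/51
P(A∩B) = 32/51, which equals P(A)P(B), so independent

Yes, A and B are independent


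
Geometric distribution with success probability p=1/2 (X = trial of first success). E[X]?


For geometric (trials until first success), E[X] = 1/p = 1/(1/2) = 2

2


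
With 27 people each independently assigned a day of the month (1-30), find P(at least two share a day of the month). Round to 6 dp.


P(all different) = prod((30-i)/30 for i=0..26) = 0.000000
P(at least one match) = 1 - 0.000000 = 1.000000

1.000000


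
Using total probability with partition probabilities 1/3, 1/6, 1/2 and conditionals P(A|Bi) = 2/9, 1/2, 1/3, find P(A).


P(A) = P(A|B1)P(B1) + P(A|B2)P(B2) + P(A|B3)P(B3)
= 2/9*1/3 + 1/2*1/6 + 1/3*1/2
= 2/27 + 1/12 + 1/6 = 35/108

35/108


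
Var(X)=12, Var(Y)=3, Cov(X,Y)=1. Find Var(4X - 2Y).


Var(4X - 2Y) = 4^2*Var(X) + (-2)^2*Var(Y) + 2*4*(-2)*Cov(X,Y)
= 16*12 + 4*3 - 16*1
= 192 + 12 - 16 = 188

188


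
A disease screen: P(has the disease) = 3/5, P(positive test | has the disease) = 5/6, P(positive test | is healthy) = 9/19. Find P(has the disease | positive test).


P(A) = P(A|B)P(B) + P(A|B')P(B') = 5/6*3/5 + 9/19*2/5 = 131/190
P(B|A) = P(A|B)P(B)/P(A) = (1/2)/(131/190) = 95/131

95/131


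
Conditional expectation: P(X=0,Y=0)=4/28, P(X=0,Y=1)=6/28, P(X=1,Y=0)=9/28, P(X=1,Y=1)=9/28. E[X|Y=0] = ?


P(Y=0) = 13/28
E[X|Y=0] = (0*4 + 1*9)/13 = 9/13

9/13


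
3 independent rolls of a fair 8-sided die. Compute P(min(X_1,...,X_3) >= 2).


P(min >= 2) = P(all X_i >= 2) = (P(X_1 >= 2))^3
= (7/8)^3 = 343/512

343/512


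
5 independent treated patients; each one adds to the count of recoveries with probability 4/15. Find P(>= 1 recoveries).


P(at least one) = 1 - P(none)
P(none) = (1 - 4/15)^5 = (11/15)^5 = 161051/759375
P(at least one) = 1 - 161051/759375 = 598324/759375

598324/759375


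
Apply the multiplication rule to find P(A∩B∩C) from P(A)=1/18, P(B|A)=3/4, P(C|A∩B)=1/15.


P(A∩B∩C) = P(A) * P(B|A) * P(C|A∩B)
= 1/18 * 3/4 * 1/15
= 1/24 * 1/15 = 1/360

1/360


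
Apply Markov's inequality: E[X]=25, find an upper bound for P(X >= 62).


Markov: P(X >= a) <= E[X]/a
P(X >= 62) <= 25/62

25/62


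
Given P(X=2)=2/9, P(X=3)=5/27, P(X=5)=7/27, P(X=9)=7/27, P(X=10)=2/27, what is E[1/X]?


E[1/X] = sum(g(x)*P(x))
= 1/2*2/9 + 1/3*5/27 + 1/5*7/27 + 1/9*7/27 + 1/10*2/27
= 317/1215

317/1215


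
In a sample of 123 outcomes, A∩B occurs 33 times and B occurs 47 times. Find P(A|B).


P(A|B) = P(A∩B)/P(B) = (33/123)/(47/123) = 33/47

33/47


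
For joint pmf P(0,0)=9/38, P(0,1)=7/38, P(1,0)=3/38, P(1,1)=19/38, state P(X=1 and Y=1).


Read from table: P(X=1, Y=1) = 19/38 = 1/2

1/2


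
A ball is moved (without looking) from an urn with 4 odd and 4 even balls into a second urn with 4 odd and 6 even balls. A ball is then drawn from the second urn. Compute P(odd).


P(transfer odd) = 4/8 = 1/2; P(transfer even) = 1/2
If odd transferred: Urn II has 5 odd of 11, so P(odd|odd moved) = 5/11
If even transferred: Urn II has 4 odd of 11, so P(odd|even moved) = 4/11
By total probability: P(odd) = 1/2*5/11 + 1/2*4/11 = 9/22

9/22


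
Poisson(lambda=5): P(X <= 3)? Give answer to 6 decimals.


P(X<=3) = e^(-5)*5^0/0! + e^(-5)*5^1/1! + e^(-5)*5^2/2! + e^(-5)*5^3/3!
≈ 0.0067379470 + 0.0336897350 + 0.0842243375 + 0.1403738958
= 0.2650259153
≈ 0.265026

0.265026


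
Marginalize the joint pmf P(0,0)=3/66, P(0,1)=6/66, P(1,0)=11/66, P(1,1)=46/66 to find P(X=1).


P(X=1) = P(1,0)+P(1,1) = 11/66 + 46/66 = 57/66 = 19/22

19/22


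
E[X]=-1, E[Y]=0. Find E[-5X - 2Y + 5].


E[-5X - 2Y + 5] = -5*E[X] - 2*E[Y] + 5
= (-5)*(-1) + (-2)*(0) + (5)
= 5 + 0 + 5 = 10

10


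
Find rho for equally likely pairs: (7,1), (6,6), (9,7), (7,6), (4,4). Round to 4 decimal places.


Cov(X,Y) = 1.1200, Var(X) = 2.6400, Var(Y) = 4.5600
rho = Cov/(sqrt(VarX)*sqrt(VarY)) = 0.3228

0.3228


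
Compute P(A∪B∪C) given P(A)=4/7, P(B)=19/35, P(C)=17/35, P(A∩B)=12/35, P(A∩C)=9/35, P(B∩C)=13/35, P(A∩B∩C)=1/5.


P(A∪B∪C) = P(A)+P(B)+P(C) - P(AB)-P(AC)-P(BC) + P(ABC)
= 4/7+19/35+17/35 - 12/35-9/35-13/35 + 1/5
= 29/35

29/35


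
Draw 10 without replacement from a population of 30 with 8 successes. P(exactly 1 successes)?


P(X=1) = C(8,1)*C(22,9) / C(30,10)
= 8*497420 / 30045015
= 3979360/30045015 = 10336/78039

10336/78039


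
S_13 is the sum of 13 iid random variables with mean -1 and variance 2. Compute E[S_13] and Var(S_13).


E[S_n] = n*mu = 13*-1 = -13
Var(S_n) = n*sigma^2 = 13*2 = 26

E[S_13]=-13, Var(S_13)=26


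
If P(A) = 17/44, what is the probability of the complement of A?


P(A') = 1 - P(A) = 1 - 17/44 = 27/44

27/44


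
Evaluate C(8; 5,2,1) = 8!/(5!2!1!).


8! = 40320
Denominator: 5!=120 * 2!=2 * 1!=1
Coefficient = 40320 / 240 = 168

168


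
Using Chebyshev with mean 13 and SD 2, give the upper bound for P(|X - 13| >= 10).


k = 10/2 = 5
Chebyshev: P(|X-mu| >= k*sigma) <= 1/k^2 = 1/5^2 = 1/25

1/25


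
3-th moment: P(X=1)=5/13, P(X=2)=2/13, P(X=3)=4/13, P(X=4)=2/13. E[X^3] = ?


E[X^3] = sum(x^3 * P(x))
= 1*5/13 + 8*2/13 + 27*4/13 + 64*2/13
= 257/13

257/13


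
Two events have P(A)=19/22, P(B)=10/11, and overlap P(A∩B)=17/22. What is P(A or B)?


P(A∪B) = P(A) + P(B) - P(A∩B)
= 19/22 + 10/11 - 17/22 = 1

1


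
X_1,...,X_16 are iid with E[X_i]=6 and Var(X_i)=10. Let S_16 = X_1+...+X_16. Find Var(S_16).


By independence, Var(S_n) = n*Var(X_1) = 16*10 = 160

160


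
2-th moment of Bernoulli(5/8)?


For Bernoulli: X in {0,1}
E[X^2] = 0^2*(1-5/8) + 1^2*5/8 = 5/8

5/8


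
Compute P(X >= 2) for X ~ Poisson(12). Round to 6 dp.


P(X>=2) = 1 - P(X<=1) = 1 - (e^(-12)*12^0/0! + e^(-12)*12^1/1!)
≈ 1 - (0.0000061442 + 0.0000737305)
= 1 - 0.0000798747 = 0.9999201253
≈ 0.999920

0.999920


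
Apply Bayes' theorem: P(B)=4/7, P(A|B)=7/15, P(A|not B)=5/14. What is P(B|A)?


P(A) = P(A|B)P(B) + P(A|B')P(B') = 7/15*4/7 + 5/14*3/7 = 617/1470
P(B|A) = P(A|B)P(B)/P(A) = (4/15)/(617/1470) = 392/617

392/617


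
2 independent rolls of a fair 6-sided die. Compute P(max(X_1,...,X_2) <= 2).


P(max <= 2) = P(all X_i <= 2) = (P(X_1 <= 2))^2
= (2/6)^2 = (1/3)^2 = 1/9

1/9


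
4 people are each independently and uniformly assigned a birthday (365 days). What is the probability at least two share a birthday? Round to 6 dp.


P(all different) = prod((365-i)/365 for i=0..3) = 0.983644
P(at least one match) = 1 - 0.983644 = 0.016356

0.016356


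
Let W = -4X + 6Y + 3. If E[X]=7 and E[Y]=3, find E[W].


E[-4X + 6Y + 3] = -4*E[X] + 6*E[Y] + 3
= (-4)*(7) + (6)*(3) + (3)
= -28 + 18 + 3 = -7

-7


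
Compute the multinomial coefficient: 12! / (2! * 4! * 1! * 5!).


12! = 479001600
Denominator: 2!=2 * 4!=24 * 1!=1 * 5!=120
Coefficient = 479001600 / 5760 = 83160

83160


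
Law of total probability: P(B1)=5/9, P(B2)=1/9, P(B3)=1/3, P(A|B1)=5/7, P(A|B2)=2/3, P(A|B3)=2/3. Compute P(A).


P(A) = P(A|B1)P(B1) + P(A|B2)P(B2) + P(A|B3)P(B3)
= 5/7*5/9 + 2/3*1/9 + 2/3*1/3
= 25/63 + 2/27 + 2/9 = 131/189

131/189


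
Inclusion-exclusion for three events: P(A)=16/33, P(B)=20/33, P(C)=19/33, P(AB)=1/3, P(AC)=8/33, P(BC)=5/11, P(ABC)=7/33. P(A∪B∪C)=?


P(A∪B∪C) = P(A)+P(B)+P(C) - P(AB)-P(AC)-P(BC) + P(ABC)
= 16/33+20/33+19/33 - 1/3-8/33-5/11 + 7/33
= 28/33

28/33


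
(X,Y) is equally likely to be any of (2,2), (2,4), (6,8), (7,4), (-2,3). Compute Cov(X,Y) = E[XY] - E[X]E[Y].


E[X]=3, E[Y]=21/5, E[XY]=82/5
Cov(X,Y) = E[XY] - E[X]E[Y] = 82/5 - 3*21/5 = 19/5

19/5


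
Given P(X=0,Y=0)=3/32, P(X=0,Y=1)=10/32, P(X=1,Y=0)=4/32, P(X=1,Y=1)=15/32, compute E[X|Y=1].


P(Y=1) = 25/32
E[X|Y=1] = (0*10 + 1*15)/25 = 15/25 = 3/5

3/5


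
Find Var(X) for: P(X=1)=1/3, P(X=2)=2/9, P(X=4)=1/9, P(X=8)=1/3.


E[X] = 35/9, E[X^2] = 73/3
Var(X) = E[X^2] - (E[X])^2 = 73/3 - (35/9)^2 = 746/81

746/81


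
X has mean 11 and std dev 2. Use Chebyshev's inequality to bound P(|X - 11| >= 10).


k = 10/2 = 5
Chebyshev: P(|X-mu| >= k*sigma) <= 1/k^2 = 1/5^2 = 1/25

1/25


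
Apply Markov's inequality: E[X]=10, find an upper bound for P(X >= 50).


Markov: P(X >= a) <= E[X]/a
P(X >= 50) <= 10/50 = 1/5

1/5


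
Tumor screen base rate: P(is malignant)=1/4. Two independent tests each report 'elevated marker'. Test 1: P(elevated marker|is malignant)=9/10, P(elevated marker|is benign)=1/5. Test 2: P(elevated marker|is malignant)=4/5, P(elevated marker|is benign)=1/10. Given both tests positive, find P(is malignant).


After test 1: P(+) = 9/10*1/4 + 1/5*3/4 = 3/8
P(B|+) = (9/40)/(3/8) = 3/5
After test 2 (use post1 as new prior): P(+) = 4/5*3/5 + 1/10*2/5 = 13/25
P(B|+,+) = (12/25)/(13/25) = 12/13

12/13


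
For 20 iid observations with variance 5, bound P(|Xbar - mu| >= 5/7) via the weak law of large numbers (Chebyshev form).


Var(Xbar) = Var(X)/n = 5/20
Chebyshev: P(|Xbar-mu| >= 5/7) <= Var(Xbar)/(5/7)^2 = (1/4)/(25/49) = 49/100

49/100


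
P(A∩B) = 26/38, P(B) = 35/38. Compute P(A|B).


P(A|B) = P(A∩B)/P(B) = (26/38)/(35/38) = 26/35

26/35


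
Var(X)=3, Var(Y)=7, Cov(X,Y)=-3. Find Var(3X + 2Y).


Var(3X + 2Y) = 3^2*Var(X) + 2^2*Var(Y) + 2*3*2*Cov(X,Y)
= 9*3 + 4*7 + 12*(-3)
= 27 + 28 - 36 = 19

19


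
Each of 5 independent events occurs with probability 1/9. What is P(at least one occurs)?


P(at least one) = 1 - P(none)
P(none) = (1 - 1/9)^5 = (8/9)^5 = 32768/59049
P(at least one) = 1 - 32768/59049 = 26281/59049

26281/59049


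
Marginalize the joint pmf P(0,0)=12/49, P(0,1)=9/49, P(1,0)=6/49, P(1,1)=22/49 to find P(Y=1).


P(Y=1) = P(0,1)+P(1,1) = 9/49 + 22/49 = 31/49

31/49


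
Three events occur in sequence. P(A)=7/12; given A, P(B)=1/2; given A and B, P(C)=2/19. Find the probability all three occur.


P(A∩B∩C) = P(A) * P(B|A) * P(C|A∩B)
= 7/12 * 1/2 * 2/19
= 7/24 * 2/19 = 7/228

7/228


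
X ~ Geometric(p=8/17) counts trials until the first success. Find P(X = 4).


P(X=4) = (1-p)^3 * p = (9/17)^3 * 8/17
= 729/4913 * 8/17 = 5832/83521

5832/83521


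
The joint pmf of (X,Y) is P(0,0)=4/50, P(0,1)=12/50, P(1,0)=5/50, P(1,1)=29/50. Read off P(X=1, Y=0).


Read from table: P(X=1, Y=0) = 5/50 = 1/10

1/10


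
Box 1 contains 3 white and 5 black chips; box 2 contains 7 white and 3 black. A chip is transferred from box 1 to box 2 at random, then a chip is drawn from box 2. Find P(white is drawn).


P(transfer white) = 3/8; P(transfer black) = 5/8
If white transferred: Urn II has 8 white of 11, so P(white|white moved) = 8/11
If black transferred: Urn II has 7 white of 11, so P(white|black moved) = 7/11
By total probability: P(white) = 3/8*8/11 + 5/8*7/11 = 59/88

59/88


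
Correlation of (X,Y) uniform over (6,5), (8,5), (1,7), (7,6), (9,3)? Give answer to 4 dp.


Cov(X,Y) = -3.0400, Var(X) = 7.7600, Var(Y) = 1.7600
rho = Cov/(sqrt(VarX)*sqrt(VarY)) = -0.8226

-0.8226


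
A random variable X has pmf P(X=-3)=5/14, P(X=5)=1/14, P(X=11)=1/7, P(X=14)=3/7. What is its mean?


E[X] = sum(x * P(x))
= -3*5/14 + 5*1/14 + 11*1/7 + 14*3/7
= 48/7

48/7


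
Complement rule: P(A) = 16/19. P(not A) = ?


P(A') = 1 - P(A) = 1 - 16/19 = 3/19

3/19


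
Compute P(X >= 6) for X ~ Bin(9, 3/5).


P(X>=6) = P(X=6) + P(X=7) + P(X=8) + P(X=9)
= 489888/1953125 + 314928/1953125 + 118098/1953125 + 19683/1953125
= 942597/1953125

942597/1953125


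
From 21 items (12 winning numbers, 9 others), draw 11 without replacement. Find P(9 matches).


P(X=9) = C(12,9)*C(9,2) / C(21,11)
= 220*36 / 352716
= 7920/352716 = 660/29393

660/29393


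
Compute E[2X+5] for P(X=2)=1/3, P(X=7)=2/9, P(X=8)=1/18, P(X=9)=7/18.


E[2X+5] = sum(g(x)*P(x))
= 9*1/3 + 19*2/9 + 21*1/18 + 23*7/18
= 52/3

52/3


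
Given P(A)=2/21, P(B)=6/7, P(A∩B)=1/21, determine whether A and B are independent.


P(A)*P(B) = 2/21*6/7 = 4/49
P(A∩B) = 1/21 != 4/49, so not independent

No, A and B are not independent


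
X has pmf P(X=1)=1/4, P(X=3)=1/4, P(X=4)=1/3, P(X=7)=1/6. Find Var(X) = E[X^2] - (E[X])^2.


E[X] = 7/2, E[X^2] = 16
Var(X) = E[X^2] - (E[X])^2 = 16 - (7/2)^2 = 15/4

15/4


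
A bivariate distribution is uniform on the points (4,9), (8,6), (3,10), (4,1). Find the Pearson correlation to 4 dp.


Cov(X,Y) = -1.3750, Var(X) = 3.6875, Var(Y) = 12.2500
rho = Cov/(sqrt(VarX)*sqrt(VarY)) = -0.2046

-0.2046


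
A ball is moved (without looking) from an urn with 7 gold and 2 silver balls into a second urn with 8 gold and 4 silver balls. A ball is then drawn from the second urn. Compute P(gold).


P(transfer gold) = 7/9; P(transfer silver) = 2/9
If gold transferred: Urn II has 9 gold of 13, so P(gold|gold moved) = 9/13
If silver transferred: Urn II has 8 gold of 13, so P(gold|silver moved) = 8/13
By total probability: P(gold) = 7/9*9/13 + 2/9*8/13 = 79/117

79/117


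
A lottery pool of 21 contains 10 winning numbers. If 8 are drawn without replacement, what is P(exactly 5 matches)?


P(X=5) = C(10,5)*C(11,3) / C(21,8)
= 252*165 / 203490
= 41580/203490 = 66/323

66/323


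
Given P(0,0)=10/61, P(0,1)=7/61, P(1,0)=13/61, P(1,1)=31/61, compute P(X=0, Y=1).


Read from table: P(X=0, Y=1) = 7/61

7/61


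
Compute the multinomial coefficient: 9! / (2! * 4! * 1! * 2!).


9! = 362880
Denominator: 2!=2 * 4!=24 * 1!=1 * 2!=2
Coefficient = 362880 / 96 = 3780

3780


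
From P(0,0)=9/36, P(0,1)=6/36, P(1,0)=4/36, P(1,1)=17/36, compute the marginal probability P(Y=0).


P(Y=0) = P(0,0)+P(1,0) = 9/36 + 4/36 = 13/36

13/36


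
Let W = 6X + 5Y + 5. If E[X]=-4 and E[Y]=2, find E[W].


E[6X + 5Y + 5] = 6*E[X] + 5*E[Y] + 5
= (6)*(-4) + (5)*(2) + (5)
= -24 + 10 + 5 = -9

-9


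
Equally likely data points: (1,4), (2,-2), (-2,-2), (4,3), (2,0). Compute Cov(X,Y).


E[X]=7/5, E[Y]=3/5, E[XY]=16/5
Cov(X,Y) = E[XY] - E[X]E[Y] = 16/5 - 7/5*3/5 = 59/25

59/25


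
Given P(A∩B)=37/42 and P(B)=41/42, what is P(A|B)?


P(A|B) = P(A∩B)/P(B) = (111/126)/(123/126) = 111/123 = 37/41

37/41


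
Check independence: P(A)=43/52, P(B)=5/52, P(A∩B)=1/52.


P(A)*P(B) = 43/52*5/52 = 215/2704
P(A∩B) = 1/52 != 215/2704, so not independent

No, A and B are not independent


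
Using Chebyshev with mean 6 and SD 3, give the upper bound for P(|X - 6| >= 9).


k = 9/3 = 3
Chebyshev: P(|X-mu| >= k*sigma) <= 1/k^2 = 1/3^2 = 1/9

1/9


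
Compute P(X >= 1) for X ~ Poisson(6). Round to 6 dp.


P(X>=1) = 1 - P(X<=0) = 1 - (e^(-6)*6^0/0!)
≈ 1 - 0.0024787522 = 0.9975212478
≈ 0.997521

0.997521


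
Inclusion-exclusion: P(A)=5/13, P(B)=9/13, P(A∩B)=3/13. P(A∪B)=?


P(A∪B) = P(A) + P(B) - P(A∩B)
= 5/13 + 9/13 - 3/13 = 11/13

11/13


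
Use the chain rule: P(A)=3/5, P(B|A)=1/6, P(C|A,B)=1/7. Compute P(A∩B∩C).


P(A∩B∩C) = P(A) * P(B|A) * P(C|A∩B)
= 3/5 * 1/6 * 1/7
= 1/10 * 1/7 = 1/70

1/70


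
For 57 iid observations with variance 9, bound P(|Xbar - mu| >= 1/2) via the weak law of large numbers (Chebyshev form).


Var(Xbar) = Var(X)/n = 9/57
Chebyshev: P(|Xbar-mu| >= 1/2) <= Var(Xbar)/(1/2)^2 = (3/19)/(1/4) = 12/19

12/19


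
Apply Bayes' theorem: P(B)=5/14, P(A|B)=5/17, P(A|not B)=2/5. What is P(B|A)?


P(A) = P(A|B)P(B) + P(A|B')P(B') = 5/17*5/14 + 2/5*9/14 = 431/1190
P(B|A) = P(A|B)P(B)/P(A) = (25/238)/(431/1190) = 125/431

125/431


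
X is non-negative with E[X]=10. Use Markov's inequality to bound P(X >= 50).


Markov: P(X >= a) <= E[X]/a
P(X >= 50) <= 10/50 = 1/5

1/5


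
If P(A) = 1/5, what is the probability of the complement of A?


P(A') = 1 - P(A) = 1 - 1/5 = 4/5

4/5


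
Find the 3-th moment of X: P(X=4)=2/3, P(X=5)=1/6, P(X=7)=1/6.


E[X^3] = sum(x^3 * P(x))
= 64*2/3 + 125*1/6 + 343*1/6
= 362/3

362/3


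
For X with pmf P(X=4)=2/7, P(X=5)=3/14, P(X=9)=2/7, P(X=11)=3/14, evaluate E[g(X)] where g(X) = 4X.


E[4X] = sum(g(x)*P(x))
= 16*2/7 + 20*3/14 + 36*2/7 + 44*3/14
= 200/7

200/7


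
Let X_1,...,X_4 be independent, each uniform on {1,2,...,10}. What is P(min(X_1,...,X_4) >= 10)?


P(min >= 10) = P(all X_i >= 10) = (P(X_1 >= 10))^4
= (1/10)^4 = 1/10000

1/10000


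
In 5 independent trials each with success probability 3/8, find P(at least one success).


P(at least one) = 1 - P(none)
P(none) = (1 - 3/8)^5 = (5/8)^5 = 3125/32768
P(at least one) = 1 - 3125/32768 = 29643/32768

29643/32768


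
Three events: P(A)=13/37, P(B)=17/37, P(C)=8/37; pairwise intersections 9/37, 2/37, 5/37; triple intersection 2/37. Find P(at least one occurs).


P(A∪B∪C) = P(A)+P(B)+P(C) - P(AB)-P(AC)-P(BC) + P(ABC)
= 13/37+17/37+8/37 - 9/37-2/37-5/37 + 2/37
= 24/37

24/37


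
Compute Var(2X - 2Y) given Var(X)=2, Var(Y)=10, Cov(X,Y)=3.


Var(2X - 2Y) = 2^2*Var(X) + (-2)^2*Var(Y) + 2*2*(-2)*Cov(X,Y)
= 4*2 + 4*10 - 8*3
= 8 + 40 - 24 = 24

24


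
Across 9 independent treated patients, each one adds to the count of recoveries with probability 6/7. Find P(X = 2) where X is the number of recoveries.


P(X=2) = C(9,2) * p^2 * (1-p)^7
= 36 * 36/49 * 1/823543
= 1296/40353607

1296/40353607


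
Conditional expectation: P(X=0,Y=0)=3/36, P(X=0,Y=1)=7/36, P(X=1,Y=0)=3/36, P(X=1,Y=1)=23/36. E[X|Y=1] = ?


P(Y=1) = 30/36
E[X|Y=1] = (0*7 + 1*23)/30 = 23/30

23/30


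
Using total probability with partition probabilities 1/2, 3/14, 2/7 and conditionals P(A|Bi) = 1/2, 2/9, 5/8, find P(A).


P(A) = P(A|B1)P(B1) + P(A|B2)P(B2) + P(A|B3)P(B3)
= 1/2*1/2 + 2/9*3/14 + 5/8*2/7
= 1/4 + 1/21 + 5/28 = 10/21

10/21


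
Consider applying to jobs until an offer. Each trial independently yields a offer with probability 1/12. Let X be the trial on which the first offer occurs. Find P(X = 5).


P(X=5) = (1-p)^4 * p = (11/12)^4 * 1/12
= 14641/20736 * 1/12 = 14641/248832

14641/248832


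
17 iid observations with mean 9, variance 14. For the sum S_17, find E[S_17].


E[S_n] = n*E[X_1] = 17*9 = 153

153


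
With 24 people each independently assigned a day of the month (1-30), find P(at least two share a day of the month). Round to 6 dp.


P(all different) = prod((30-i)/30 for i=0..23) = 0.000001
P(at least one match) = 1 - 0.000001 = 0.999999

0.999999


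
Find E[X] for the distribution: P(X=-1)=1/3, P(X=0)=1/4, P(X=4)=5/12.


E[X] = sum(x * P(x))
= -1*1/3 + 0*1/4 + 4*5/12
= 4/3

4/3


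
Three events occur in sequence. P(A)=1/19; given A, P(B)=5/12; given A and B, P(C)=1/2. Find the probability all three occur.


P(A∩B∩C) = P(A) * P(B|A) * P(C|A∩B)
= 1/19 * 5/12 * 1/2
= 5/228 * 1/2 = 5/456

5/456


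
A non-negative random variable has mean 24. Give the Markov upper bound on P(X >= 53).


Markov: P(X >= a) <= E[X]/a
P(X >= 53) <= 24/53

24/53


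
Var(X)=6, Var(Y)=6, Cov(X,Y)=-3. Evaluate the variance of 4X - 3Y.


Var(4X - 3Y) = 4^2*Var(X) + (-3)^2*Var(Y) + 2*4*(-3)*Cov(X,Y)
= 16*6 + 9*6 - 24*(-3)
= 96 + 54 + 72 = 222

222


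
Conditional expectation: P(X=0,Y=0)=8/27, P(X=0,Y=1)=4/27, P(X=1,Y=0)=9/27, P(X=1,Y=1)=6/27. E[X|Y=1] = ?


P(Y=1) = 10/27
E[X|Y=1] = (0*4 + 1*6)/10 = 6/10 = 3/5

3/5


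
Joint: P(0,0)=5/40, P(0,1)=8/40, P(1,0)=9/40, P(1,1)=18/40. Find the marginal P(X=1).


P(X=1) = P(1,0)+P(1,1) = 9/40 + 18/40 = 27/40

27/40


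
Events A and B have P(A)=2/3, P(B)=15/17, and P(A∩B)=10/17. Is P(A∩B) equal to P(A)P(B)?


P(A)*P(B) = 2/3*15/17 = 10/17
P(A∩B) = 10/17, which equals P(A)P(B), so independent

Yes, A and B are independent


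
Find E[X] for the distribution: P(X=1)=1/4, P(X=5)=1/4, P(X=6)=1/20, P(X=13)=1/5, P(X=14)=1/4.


E[X] = sum(x * P(x))
= 1*1/4 + 5*1/4 + 6*1/20 + 13*1/5 + 14*1/4
= 79/10

79/10


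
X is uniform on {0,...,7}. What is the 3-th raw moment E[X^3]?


E[X^3] = (1/8) * sum(x^3 for x=0..7)
= 784/8 = 98

98


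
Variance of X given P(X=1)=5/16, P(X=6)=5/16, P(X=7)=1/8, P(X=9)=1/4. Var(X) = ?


E[X] = 85/16, E[X^2] = 607/16
Var(X) = E[X^2] - (E[X])^2 = 607/16 - (85/16)^2 = 2487/256

2487/256


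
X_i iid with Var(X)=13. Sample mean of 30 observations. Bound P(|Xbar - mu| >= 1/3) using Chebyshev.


Var(Xbar) = Var(X)/n = 13/30
Chebyshev: P(|Xbar-mu| >= 1/3) <= Var(Xbar)/(1/3)^2 = (13/30)/(1/9) = 39/10
Bound exceeds 1, so trivial bound: 1

1


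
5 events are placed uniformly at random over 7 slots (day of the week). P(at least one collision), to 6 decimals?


P(all different) = prod((7-i)/7 for i=0..4) = 0.149938
P(at least one match) = 1 - 0.149938 = 0.850062

0.850062


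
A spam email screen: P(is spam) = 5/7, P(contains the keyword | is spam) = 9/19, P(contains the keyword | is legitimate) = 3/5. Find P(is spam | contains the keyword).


P(A) = P(A|B)P(B) + P(A|B')P(B') = 9/19*5/7 + 3/5*2/7 = 339/665
P(B|A) = P(A|B)P(B)/P(A) = (45/133)/(339/665) = 75/113

75/113


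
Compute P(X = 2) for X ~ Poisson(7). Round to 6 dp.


P(X=2) = e^(-7) * 7^2 / 2!
≈ 0.0009118819656 * 49 / 2
≈ 0.022341

0.022341


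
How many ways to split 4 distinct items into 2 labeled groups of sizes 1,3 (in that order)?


4! = 24
Denominator: 1!=1 * 3!=6
Coefficient = 24 / 6 = 4

4


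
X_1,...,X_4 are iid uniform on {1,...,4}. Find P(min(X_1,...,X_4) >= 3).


P(min >= 3) = P(all X_i >= 3) = (P(X_1 >= 3))^4
= (2/4)^4 = (1/2)^4 = 1/16

1/16


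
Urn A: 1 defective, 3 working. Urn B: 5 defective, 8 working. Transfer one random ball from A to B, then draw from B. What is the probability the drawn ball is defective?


P(transfer defective) = 1/4; P(transfer working) = 3/4
If defective transferred: Urn II has 6 defective of 14, so P(defective|defective moved) = 3/7
If working transferred: Urn II has 5 defective of 14, so P(defective|working moved) = 5/14
By total probability: P(defective) = 1/4*3/7 + 3/4*5/14 = 3/8

3/8


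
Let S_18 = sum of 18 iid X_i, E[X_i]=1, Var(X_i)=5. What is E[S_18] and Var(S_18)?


E[S_n] = n*mu = 18*1 = 18
Var(S_n) = n*sigma^2 = 18*5 = 90

E[S_18]=18, Var(S_18)=90


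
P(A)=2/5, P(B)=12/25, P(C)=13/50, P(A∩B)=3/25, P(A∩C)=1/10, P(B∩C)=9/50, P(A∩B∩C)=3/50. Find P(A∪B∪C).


P(A∪B∪C) = P(A)+P(B)+P(C) - P(AB)-P(AC)-P(BC) + P(ABC)
= 2/5+12/25+13/50 - 3/25-1/10-9/50 + 3/50
= 4/5

4/5


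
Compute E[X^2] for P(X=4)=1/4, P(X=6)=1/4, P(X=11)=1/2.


E[X^2] = sum(g(x)*P(x))
= 16*1/4 + 36*1/4 + 121*1/2
= 147/2

147/2


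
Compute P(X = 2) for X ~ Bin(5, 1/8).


P(X=2) = C(5,2) * p^2 * (1-p)^3
= 10 * 1/64 * 343/512
= 1715/16384

1715/16384


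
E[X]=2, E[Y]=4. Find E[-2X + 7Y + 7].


E[-2X + 7Y + 7] = -2*E[X] + 7*E[Y] + 7
= (-2)*(2) + (7)*(4) + (7)
= -4 + 28 + 7 = 31

31


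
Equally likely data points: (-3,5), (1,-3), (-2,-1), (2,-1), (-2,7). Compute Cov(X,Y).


E[X]=-4/5, E[Y]=7/5, E[XY]=-32/5
Cov(X,Y) = E[XY] - E[X]E[Y] = -32/5 + 4/5*7/5 = -132/25

-132/25


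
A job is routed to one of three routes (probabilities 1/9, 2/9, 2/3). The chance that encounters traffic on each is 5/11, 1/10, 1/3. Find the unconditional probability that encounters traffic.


P(A) = P(A|B1)P(B1) + P(A|B2)P(B2) + P(A|B3)P(B3)
= 5/11*1/9 + 1/10*2/9 + 1/3*2/3
= 5/99 + 1/45 + 2/9 = 146/495

146/495


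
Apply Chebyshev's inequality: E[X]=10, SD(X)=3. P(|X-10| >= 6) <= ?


k = 6/3 = 2
Chebyshev: P(|X-mu| >= k*sigma) <= 1/k^2 = 1/2^2 = 1/4

1/4


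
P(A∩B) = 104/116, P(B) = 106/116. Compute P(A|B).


P(A|B) = P(A∩B)/P(B) = (104/116)/(106/116) = 104/106 = 52/53

52/53


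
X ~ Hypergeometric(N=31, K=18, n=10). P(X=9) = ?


P(X=9) = C(18,9)*C(13,1) / C(31,10)
= 48620*13 / 44352165
= 632060/44352165 = 884/62031

884/62031


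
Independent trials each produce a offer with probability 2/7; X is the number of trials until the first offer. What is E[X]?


For geometric (trials until first success), E[X] = 1/p = 1/(2/7) = 7/2

7/2


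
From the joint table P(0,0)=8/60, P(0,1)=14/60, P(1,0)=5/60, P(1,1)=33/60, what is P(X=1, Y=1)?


Read from table: P(X=1, Y=1) = 33/60 = 11/20

11/20


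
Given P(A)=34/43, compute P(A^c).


P(A') = 1 - P(A) = 1 - 34/43 = 9/43

9/43


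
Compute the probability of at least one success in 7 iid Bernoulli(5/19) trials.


P(at least one) = 1 - P(none)
P(none) = (1 - 5/19)^7 = (14/19)^7 = 105413504/893871739
P(at least one) = 1 - 105413504/893871739 = 788458235/893871739

788458235/893871739


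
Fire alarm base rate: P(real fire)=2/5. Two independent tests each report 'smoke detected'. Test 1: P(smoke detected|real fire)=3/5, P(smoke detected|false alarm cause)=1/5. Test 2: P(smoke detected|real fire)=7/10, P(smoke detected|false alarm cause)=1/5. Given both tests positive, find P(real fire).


After test 1: P(+) = 3/5*2/5 + 1/5*3/5 = 9/25
P(B|+) = (6/25)/(9/25) = 2/3
After test 2 (use post1 as new prior): P(+) = 7/10*2/3 + 1/5*1/3 = 8/15
P(B|+,+) = (7/15)/(8/15) = 7/8

7/8


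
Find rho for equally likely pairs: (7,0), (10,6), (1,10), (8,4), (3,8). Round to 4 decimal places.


Cov(X,Y) = -7.2800, Var(X) = 10.9600, Var(Y) = 11.8400
rho = Cov/(sqrt(VarX)*sqrt(VarY)) = -0.6391

-0.6391
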